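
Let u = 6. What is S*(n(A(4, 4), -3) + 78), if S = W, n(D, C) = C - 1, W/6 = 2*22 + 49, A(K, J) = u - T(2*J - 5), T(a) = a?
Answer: 41292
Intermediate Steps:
A(K, J) = 11 - 2*J (A(K, J) = 6 - (2*J - 5) = 6 - (-5 + 2*J) = 6 + (5 - 2*J) = 11 - 2*J)
W = 558 (W = 6*(2*22 + 49) = 6*(44 + 49) = 6*93 = 558)
n(D, C) = -1 + C
S = 558
S*(n(A(4, 4), -3) + 78) = 558*((-1 - 3) + 78) = 558*(-4 + 78) = 558*74 = 41292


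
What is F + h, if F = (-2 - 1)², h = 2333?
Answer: 2342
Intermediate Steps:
F = 9 (F = (-3)² = 9)
F + h = 9 + 2333 = 2342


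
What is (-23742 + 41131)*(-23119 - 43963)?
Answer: -1166488898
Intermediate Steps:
(-23742 + 41131)*(-23119 - 43963) = 17389*(-67082) = -1166488898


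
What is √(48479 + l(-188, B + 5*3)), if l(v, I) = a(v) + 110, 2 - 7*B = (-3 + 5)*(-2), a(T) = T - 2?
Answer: √48399 ≈ 220.00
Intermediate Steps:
a(T) = -2 + T
B = 6/7 (B = 2/7 - (-3 + 5)*(-2)/7 = 2/7 - 2*(-2)/7 = 2/7 - ⅐*(-4) = 2/7 + 4/7 = 6/7 ≈ 0.85714)
l(v, I) = 108 + v (l(v, I) = (-2 + v) + 110 = 108 + v)
√(48479 + l(-188, B + 5*3)) = √(48479 + (108 - 188)) = √(48479 - 80) = √48399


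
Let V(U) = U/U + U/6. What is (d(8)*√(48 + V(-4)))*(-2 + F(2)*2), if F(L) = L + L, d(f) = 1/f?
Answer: √435/4 ≈ 5.2142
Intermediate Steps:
F(L) = 2*L
V(U) = 1 + U/6 (V(U) = 1 + U*(⅙) = 1 + U/6)
(d(8)*√(48 + V(-4)))*(-2 + F(2)*2) = (√(48 + (1 + (⅙)*(-4)))/8)*(-2 + (2*2)*2) = (√(48 + (1 - ⅔))/8)*(-2 + 4*2) = (√(48 + ⅓)/8)*(-2 + 8) = (√(145/3)/8)*6 = ((√435/3)/8)*6 = (√435/24)*6 = √435/4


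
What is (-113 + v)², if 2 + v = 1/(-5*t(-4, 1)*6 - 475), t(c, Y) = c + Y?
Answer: 1960364176/148225 ≈ 13226.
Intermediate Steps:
t(c, Y) = Y + c
v = -771/385 (v = -2 + 1/(-5*(1 - 4)*6 - 475) = -2 + 1/(-5*(-3)*6 - 475) = -2 + 1/(15*6 - 475) = -2 + 1/(90 - 475) = -2 + 1/(-385) = -2 - 1/385 = -771/385 ≈ -2.0026)
(-113 + v)² = (-113 - 771/385)² = (-44276/385)² = 1960364176/148225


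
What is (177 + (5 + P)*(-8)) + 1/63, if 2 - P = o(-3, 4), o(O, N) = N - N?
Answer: 7624/63 ≈ 121.02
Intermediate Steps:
o(O, N) = 0
P = 2 (P = 2 - 1*0 = 2 + 0 = 2)
(177 + (5 + P)*(-8)) + 1/63 = (177 + (5 + 2)*(-8)) + 1/63 = (177 + 7*(-8)) + 1/63 = (177 - 56) + 1/63 = 121 + 1/63 = 7624/63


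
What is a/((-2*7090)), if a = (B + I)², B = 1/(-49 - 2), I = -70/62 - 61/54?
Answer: -840715445/2296756618704 ≈ -0.00036604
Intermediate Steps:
I = -3781/1674 (I = -70*1/62 - 61*1/54 = -35/31 - 61/54 = -3781/1674 ≈ -2.2587)
B = -1/51 (B = 1/(-51) = -1/51 ≈ -0.019608)
a = 4203577225/809857764 (a = (-1/51 - 3781/1674)² = (-64835/28458)² = 4203577225/809857764 ≈ 5.1905)
a/((-2*7090)) = 4203577225/(809857764*((-2*7090))) = (4203577225/809857764)/(-14180) = (4203577225/809857764)*(-1/14180) = -840715445/2296756618704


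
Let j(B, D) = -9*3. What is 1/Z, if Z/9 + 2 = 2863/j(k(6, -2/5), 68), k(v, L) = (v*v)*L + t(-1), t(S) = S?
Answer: -3/2917 ≈ -0.0010285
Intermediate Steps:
k(v, L) = -1 + L*v**2 (k(v, L) = (v*v)*L - 1 = v**2*L - 1 = L*v**2 - 1 = -1 + L*v**2)
j(B, D) = -27
Z = -2917/3 (Z = -18 + 9*(2863/(-27)) = -18 + 9*(2863*(-1/27)) = -18 + 9*(-2863/27) = -18 - 2863/3 = -2917/3 ≈ -972.33)
1/Z = 1/(-2917/3) = -3/2917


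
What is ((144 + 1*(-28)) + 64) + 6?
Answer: 186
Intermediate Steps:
((144 + 1*(-28)) + 64) + 6 = ((144 - 28) + 64) + 6 = (116 + 64) + 6 = 180 + 6 = 186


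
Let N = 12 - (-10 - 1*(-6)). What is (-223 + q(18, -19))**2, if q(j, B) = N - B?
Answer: 35344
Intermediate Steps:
N = 16 (N = 12 - (-10 + 6) = 12 - 1*(-4) = 12 + 4 = 16)
q(j, B) = 16 - B
(-223 + q(18, -19))**2 = (-223 + (16 - 1*(-19)))**2 = (-223 + (16 + 19))**2 = (-223 + 35)**2 = (-188)**2 = 35344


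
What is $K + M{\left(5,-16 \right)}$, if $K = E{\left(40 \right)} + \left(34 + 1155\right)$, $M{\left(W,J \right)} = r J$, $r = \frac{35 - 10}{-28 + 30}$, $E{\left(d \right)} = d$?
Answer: $1029$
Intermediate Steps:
$r = \frac{25}{2} \approx 12.5$
$M{\left(W,J \right)} = \frac{25 J}{2}$
$K = 1229$ ($K = 40 + \left(34 + 1155\right) = 40 + 1189 = 1229$)
$K + M{\left(5,-16 \right)} = 1229 + \frac{25}{2} \left(-16\right) = 1229 - 200 = 1029$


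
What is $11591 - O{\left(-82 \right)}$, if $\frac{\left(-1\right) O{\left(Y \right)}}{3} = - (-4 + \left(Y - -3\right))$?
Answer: $11840$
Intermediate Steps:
$O{\left(Y \right)} = -3 + 3 Y$ ($O{\left(Y \right)} = - 3 \left(- (-4 + \left(Y - -3\right))\right) = - 3 \left(- (-4 + \left(Y + 3\right))\right) = - 3 \left(- (-4 + \left(3 + Y\right))\right) = - 3 \left(- (-1 + Y)\right) = - 3 \left(1 - Y\right) = -3 + 3 Y$)
$11591 - O{\left(-82 \right)} = 11591 - \left(-3 + 3 \left(-82\right)\right) = 11591 - \left(-3 - 246\right) = 11591 - -249 = 11591 + 249 = 11840$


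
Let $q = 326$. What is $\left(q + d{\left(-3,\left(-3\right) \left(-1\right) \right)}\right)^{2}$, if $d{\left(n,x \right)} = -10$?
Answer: $99856$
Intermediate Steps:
$\left(q + d{\left(-3,\left(-3\right) \left(-1\right) \right)}\right)^{2} = \left(326 - 10\right)^{2} = 316^{2} = 99856$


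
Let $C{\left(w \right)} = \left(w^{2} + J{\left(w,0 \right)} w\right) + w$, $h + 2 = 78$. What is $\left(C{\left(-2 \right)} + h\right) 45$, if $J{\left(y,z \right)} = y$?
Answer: $3690$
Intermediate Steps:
$h = 76$ ($h = -2 + 78 = 76$)
$C{\left(w \right)} = w + 2 w^{2}$ ($C{\left(w \right)} = \left(w^{2} + w w\right) + w = \left(w^{2} + w^{2}\right) + w = 2 w^{2} + w = w + 2 w^{2}$)
$\left(C{\left(-2 \right)} + h\right) 45 = \left(- 2 \left(1 + 2 \left(-2\right)\right) + 76\right) 45 = \left(- 2 \left(1 - 4\right) + 76\right) 45 = \left(\left(-2\right) \left(-3\right) + 76\right) 45 = \left(6 + 76\right) 45 = 82 \cdot 45 = 3690$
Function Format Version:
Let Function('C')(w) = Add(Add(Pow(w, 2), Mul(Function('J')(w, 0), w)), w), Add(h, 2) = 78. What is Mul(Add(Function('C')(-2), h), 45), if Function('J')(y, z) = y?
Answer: 3690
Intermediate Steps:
h = 76 (h = Add(-2, 78) = 76)
Function('C')(w) = Add(w, Mul(2, Pow(w, 2))) (Function('C')(w) = Add(Add(Pow(w, 2), Mul(w, w)), w) = Add(Add(Pow(w, 2), Pow(w, 2)), w) = Add(Mul(2, Pow(w, 2)), w) = Add(w, Mul(2, Pow(w, 2))))
Mul(Add(Function('C')(-2), h), 45) = Mul(Add(Mul(-2, Add(1, Mul(2, -2))), 76), 45) = Mul(Add(Mul(-2, Add(1, -4)), 76), 45) = Mul(Add(Mul(-2, -3), 76), 45) = Mul(Add(6, 76), 45) = Mul(82, 45) = 3690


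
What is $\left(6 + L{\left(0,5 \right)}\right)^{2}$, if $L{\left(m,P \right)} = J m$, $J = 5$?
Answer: $36$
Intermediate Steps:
$L{\left(m,P \right)} = 5 m$
$\left(6 + L{\left(0,5 \right)}\right)^{2} = \left(6 + 5 \cdot 0\right)^{2} = \left(6 + 0\right)^{2} = 6^{2} = 36$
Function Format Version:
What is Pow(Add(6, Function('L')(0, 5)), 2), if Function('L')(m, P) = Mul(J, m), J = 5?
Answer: 36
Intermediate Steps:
Function('L')(m, P) = Mul(5, m)
Pow(Add(6, Function('L')(0, 5)), 2) = Pow(Add(6, Mul(5, 0)), 2) = Pow(Add(6, 0), 2) = Pow(6, 2) = 36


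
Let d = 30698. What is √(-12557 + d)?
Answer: √18141 ≈ 134.69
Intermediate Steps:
√(-12557 + d) = √(-12557 + 30698) = √18141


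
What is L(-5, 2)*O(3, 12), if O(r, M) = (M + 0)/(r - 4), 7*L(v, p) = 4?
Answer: -48/7 ≈ -6.8571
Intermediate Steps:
L(v, p) = 4/7 (L(v, p) = (1/7)*4 = 4/7)
O(r, M) = M/(-4 + r)
L(-5, 2)*O(3, 12) = 4*(12/(-4 + 3))/7 = 4*(12/(-1))/7 = 4*(12*(-1))/7 = (4/7)*(-12) = -48/7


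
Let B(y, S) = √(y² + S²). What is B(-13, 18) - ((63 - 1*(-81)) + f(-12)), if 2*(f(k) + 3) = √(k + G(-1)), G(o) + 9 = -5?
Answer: -141 + √493 - I*√26/2 ≈ -118.8 - 2.5495*I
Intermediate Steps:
G(o) = -14 (G(o) = -9 - 5 = -14)
f(k) = -3 + √(-14 + k)/2 (f(k) = -3 + √(k - 14)/2 = -3 + √(-14 + k)/2)
B(y, S) = √(S² + y²)
B(-13, 18) - ((63 - 1*(-81)) + f(-12)) = √(18² + (-13)²) - ((63 - 1*(-81)) + (-3 + √(-14 - 12)/2)) = √(324 + 169) - ((63 + 81) + (-3 + √(-26)/2)) = √493 - (144 + (-3 + (I*√26)/2)) = √493 - (144 + (-3 + I*√26/2)) = √493 - (141 + I*√26/2) = √493 + (-141 - I*√26/2) = -141 + √493 - I*√26/2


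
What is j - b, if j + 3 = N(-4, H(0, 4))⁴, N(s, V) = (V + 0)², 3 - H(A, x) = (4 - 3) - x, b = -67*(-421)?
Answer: 1651406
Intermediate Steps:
b = 28207
H(A, x) = 2 + x (H(A, x) = 3 - ((4 - 3) - x) = 3 - (1 - x) = 3 + (-1 + x) = 2 + x)
N(s, V) = V²
j = 1679613 (j = -3 + ((2 + 4)²)⁴ = -3 + (6²)⁴ = -3 + 36⁴ = -3 + 1679616 = 1679613)
j - b = 1679613 - 1*28207 = 1679613 - 28207 = 1651406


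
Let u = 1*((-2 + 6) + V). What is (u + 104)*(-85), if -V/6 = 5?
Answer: -6630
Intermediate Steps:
V = -30 (V = -6*5 = -30)
u = -26 (u = 1*((-2 + 6) - 30) = 1*(4 - 30) = 1*(-26) = -26)
(u + 104)*(-85) = (-26 + 104)*(-85) = 78*(-85) = -6630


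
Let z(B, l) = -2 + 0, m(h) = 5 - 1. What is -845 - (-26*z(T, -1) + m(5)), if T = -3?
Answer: -901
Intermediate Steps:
m(h) = 4
z(B, l) = -2
-845 - (-26*z(T, -1) + m(5)) = -845 - (-26*(-2) + 4) = -845 - (52 + 4) = -845 - 1*56 = -845 - 56 = -901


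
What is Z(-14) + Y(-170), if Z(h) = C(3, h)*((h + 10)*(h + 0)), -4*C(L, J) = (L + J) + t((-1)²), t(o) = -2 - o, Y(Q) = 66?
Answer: 262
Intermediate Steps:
C(L, J) = ¾ - J/4 - L/4 (C(L, J) = -((L + J) + (-2 - 1*(-1)²))/4 = -((J + L) + (-2 - 1*1))/4 = -((J + L) + (-2 - 1))/4 = -((J + L) - 3)/4 = -(-3 + J + L)/4 = ¾ - J/4 - L/4)
Z(h) = -h²*(10 + h)/4 (Z(h) = (¾ - h/4 - ¼*3)*((h + 10)*(h + 0)) = (¾ - h/4 - ¾)*((10 + h)*h) = (-h/4)*(h*(10 + h)) = -h²*(10 + h)/4)
Z(-14) + Y(-170) = (¼)*(-14)²*(-10 - 1*(-14)) + 66 = (¼)*196*(-10 + 14) + 66 = (¼)*196*4 + 66 = 196 + 66 = 262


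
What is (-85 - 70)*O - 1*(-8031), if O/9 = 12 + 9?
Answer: -21264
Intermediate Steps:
O = 189 (O = 9*(12 + 9) = 9*21 = 189)
(-85 - 70)*O - 1*(-8031) = (-85 - 70)*189 - 1*(-8031) = -155*189 + 8031 = -29295 + 8031 = -21264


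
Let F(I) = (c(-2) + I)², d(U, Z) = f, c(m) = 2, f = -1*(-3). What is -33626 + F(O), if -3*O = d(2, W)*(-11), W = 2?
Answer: -33457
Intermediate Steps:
f = 3
d(U, Z) = 3
O = 11 (O = -(-11) = -⅓*(-33) = 11)
F(I) = (2 + I)²
-33626 + F(O) = -33626 + (2 + 11)² = -33626 + 13² = -33626 + 169 = -33457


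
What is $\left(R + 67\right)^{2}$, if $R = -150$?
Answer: $6889$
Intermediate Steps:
$\left(R + 67\right)^{2} = \left(-150 + 67\right)^{2} = \left(-83\right)^{2} = 6889$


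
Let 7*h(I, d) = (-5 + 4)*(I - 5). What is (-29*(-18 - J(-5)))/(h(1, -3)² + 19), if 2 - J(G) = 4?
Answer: 22736/947 ≈ 24.008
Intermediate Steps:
h(I, d) = 5/7 - I/7 (h(I, d) = ((-5 + 4)*(I - 5))/7 = (-(-5 + I))/7 = (5 - I)/7 = 5/7 - I/7)
J(G) = -2 (J(G) = 2 - 1*4 = 2 - 4 = -2)
(-29*(-18 - J(-5)))/(h(1, -3)² + 19) = (-29*(-18 - 1*(-2)))/((5/7 - ⅐*1)² + 19) = (-29*(-18 + 2))/((5/7 - ⅐)² + 19) = (-29*(-16))/((4/7)² + 19) = 464/(16/49 + 19) = 464/(947/49) = 464*(49/947) = 22736/947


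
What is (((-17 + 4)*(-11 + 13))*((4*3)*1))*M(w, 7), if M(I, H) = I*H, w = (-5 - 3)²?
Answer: -139776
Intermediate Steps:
w = 64 (w = (-8)² = 64)
M(I, H) = H*I
(((-17 + 4)*(-11 + 13))*((4*3)*1))*M(w, 7) = (((-17 + 4)*(-11 + 13))*((4*3)*1))*(7*64) = ((-13*2)*(12*1))*448 = -26*12*448 = -312*448 = -139776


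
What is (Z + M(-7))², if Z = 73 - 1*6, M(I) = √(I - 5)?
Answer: 4477 + 268*I*√3 ≈ 4477.0 + 464.19*I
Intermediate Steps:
M(I) = √(-5 + I)
Z = 67 (Z = 73 - 6 = 67)
(Z + M(-7))² = (67 + √(-5 - 7))² = (67 + √(-12))² = (67 + 2*I*√3)²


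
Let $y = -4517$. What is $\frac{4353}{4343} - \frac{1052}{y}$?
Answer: $\frac{24231337}{19617331} \approx 1.2352$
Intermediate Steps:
$\frac{4353}{4343} - \frac{1052}{y} = \frac{4353}{4343} - \frac{1052}{-4517} = 4353 \cdot \frac{1}{4343} - - \frac{1052}{4517} = \frac{4353}{4343} + \frac{1052}{4517} = \frac{24231337}{19617331}$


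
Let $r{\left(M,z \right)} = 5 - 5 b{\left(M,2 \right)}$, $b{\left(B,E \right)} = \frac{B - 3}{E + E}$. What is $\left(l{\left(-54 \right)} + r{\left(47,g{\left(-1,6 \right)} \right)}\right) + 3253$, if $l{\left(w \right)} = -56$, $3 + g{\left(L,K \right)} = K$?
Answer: $3147$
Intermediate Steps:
$b{\left(B,E \right)} = \frac{-3 + B}{2 E}$
$g{\left(L,K \right)} = -3 + K$
$r{\left(M,z \right)} = \frac{35}{4} - \frac{5 M}{4}$ ($r{\left(M,z \right)} = 5 - 5 \frac{-3 + M}{2 \cdot 2} = 5 - 5 \cdot \frac{1}{2} \cdot \frac{1}{2} \left(-3 + M\right) = 5 - 5 \left(- \frac{3}{4} + \frac{M}{4}\right) = 5 - \left(- \frac{15}{4} + \frac{5 M}{4}\right) = \frac{35}{4} - \frac{5 M}{4}$)
$\left(l{\left(-54 \right)} + r{\left(47,g{\left(-1,6 \right)} \right)}\right) + 3253 = \left(-56 + \left(\frac{35}{4} - \frac{235}{4}\right)\right) + 3253 = \left(-56 - 50\right) + 3253 = -106 + 3253 = 3147$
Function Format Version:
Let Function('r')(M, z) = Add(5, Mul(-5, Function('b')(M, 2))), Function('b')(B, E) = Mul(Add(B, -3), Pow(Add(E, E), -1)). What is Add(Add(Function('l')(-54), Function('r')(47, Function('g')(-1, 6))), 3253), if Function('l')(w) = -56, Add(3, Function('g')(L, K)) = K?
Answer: 3147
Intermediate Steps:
Function('b')(B, E) = Mul(Rational(1, 2), Pow(E, -1), Add(-3, B)) (Function('b')(B, E) = Mul(Add(-3, B), Pow(Mul(2, E), -1)) = Mul(Add(-3, B), Mul(Rational(1, 2), Pow(E, -1))) = Mul(Rational(1, 2), Pow(E, -1), Add(-3, B)))
Function('g')(L, K) = Add(-3, K)
Function('r')(M, z) = Add(Rational(35, 4), Mul(Rational(-5, 4), M)) (Function('r')(M, z) = Add(5, Mul(-5, Mul(Rational(1, 2), Pow(2, -1), Add(-3, M)))) = Add(5, Mul(-5, Mul(Rational(1, 2), Rational(1, 2), Add(-3, M)))) = Add(5, Mul(-5, Add(Rational(-3, 4), Mul(Rational(1, 4), M)))) = Add(5, Add(Rational(15, 4), Mul(Rational(-5, 4), M))) = Add(Rational(35, 4), Mul(Rational(-5, 4), M)))
Add(Add(Function('l')(-54), Function('r')(47, Function('g')(-1, 6))), 3253) = Add(Add(-56, Add(Rational(35, 4), Mul(Rational(-5, 4), 47))), 3253) = Add(Add(-56, Add(Rational(35, 4), Rational(-235, 4))), 3253) = Add(Add(-56, -50), 3253) = Add(-106, 3253) = 3147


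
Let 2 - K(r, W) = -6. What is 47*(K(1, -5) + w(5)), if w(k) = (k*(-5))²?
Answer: 29751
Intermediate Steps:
K(r, W) = 8 (K(r, W) = 2 - 1*(-6) = 2 + 6 = 8)
w(k) = 25*k² (w(k) = (-5*k)² = 25*k²)
47*(K(1, -5) + w(5)) = 47*(8 + 25*5²) = 47*(8 + 25*25) = 47*(8 + 625) = 47*633 = 29751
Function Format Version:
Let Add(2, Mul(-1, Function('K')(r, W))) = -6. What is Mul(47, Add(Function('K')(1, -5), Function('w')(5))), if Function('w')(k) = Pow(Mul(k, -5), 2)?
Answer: 29751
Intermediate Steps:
Function('K')(r, W) = 8 (Function('K')(r, W) = Add(2, Mul(-1, -6)) = Add(2, 6) = 8)
Function('w')(k) = Mul(25, Pow(k, 2)) (Function('w')(k) = Pow(Mul(-5, k), 2) = Mul(25, Pow(k, 2)))
Mul(47, Add(Function('K')(1, -5), Function('w')(5))) = Mul(47, Add(8, Mul(25, Pow(5, 2)))) = Mul(47, Add(8, Mul(25, 25))) = Mul(47, Add(8, 625)) = Mul(47, 633) = 29751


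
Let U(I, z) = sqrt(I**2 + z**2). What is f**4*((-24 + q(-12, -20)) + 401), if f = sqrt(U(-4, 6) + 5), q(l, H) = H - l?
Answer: 28413 + 7380*sqrt(13) ≈ 55022.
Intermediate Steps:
f = sqrt(5 + 2*sqrt(13)) (f = sqrt(sqrt((-4)**2 + 6**2) + 5) = sqrt(sqrt(16 + 36) + 5) = sqrt(sqrt(52) + 5) = sqrt(2*sqrt(13) + 5) = sqrt(5 + 2*sqrt(13)) ≈ 3.4944)
f**4*((-24 + q(-12, -20)) + 401) = (sqrt(5 + 2*sqrt(13)))**4*((-24 + (-20 - 1*(-12))) + 401) = (5 + 2*sqrt(13))**2*((-24 + (-20 + 12)) + 401) = (5 + 2*sqrt(13))**2*((-24 - 8) + 401) = (5 + 2*sqrt(13))**2*(-32 + 401) = (5 + 2*sqrt(13))**2*369 = 369*(5 + 2*sqrt(13))**2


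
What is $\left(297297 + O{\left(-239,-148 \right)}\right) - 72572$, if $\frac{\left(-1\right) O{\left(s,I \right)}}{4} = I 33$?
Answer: $244261$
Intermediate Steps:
$O{\left(s,I \right)} = - 132 I$ ($O{\left(s,I \right)} = - 4 I 33 = - 4 \cdot 33 I = - 132 I$)
$\left(297297 + O{\left(-239,-148 \right)}\right) - 72572 = \left(297297 - -19536\right) - 72572 = \left(297297 + 19536\right) - 72572 = 316833 - 72572 = 244261$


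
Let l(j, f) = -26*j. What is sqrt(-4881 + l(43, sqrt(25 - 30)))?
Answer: I*sqrt(5999) ≈ 77.453*I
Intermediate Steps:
sqrt(-4881 + l(43, sqrt(25 - 30))) = sqrt(-4881 - 26*43) = sqrt(-4881 - 1118) = sqrt(-5999) = I*sqrt(5999)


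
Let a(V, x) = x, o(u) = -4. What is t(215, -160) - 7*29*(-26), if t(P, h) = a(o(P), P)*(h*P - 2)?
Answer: -7391152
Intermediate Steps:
t(P, h) = P*(-2 + P*h) (t(P, h) = P*(h*P - 2) = P*(P*h - 2) = P*(-2 + P*h))
t(215, -160) - 7*29*(-26) = 215*(-2 + 215*(-160)) - 7*29*(-26) = 215*(-2 - 34400) - 203*(-26) = 215*(-34402) + 5278 = -7396430 + 5278 = -7391152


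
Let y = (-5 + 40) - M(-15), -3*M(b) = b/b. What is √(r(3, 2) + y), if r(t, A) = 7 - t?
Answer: √354/3 ≈ 6.2716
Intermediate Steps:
M(b) = -⅓ (M(b) = -b/(3*b) = -⅓*1 = -⅓)
y = 106/3 (y = (-5 + 40) - 1*(-⅓) = 35 + ⅓ = 106/3 ≈ 35.333)
√(r(3, 2) + y) = √((7 - 1*3) + 106/3) = √((7 - 3) + 106/3) = √(4 + 106/3) = √(118/3) = √354/3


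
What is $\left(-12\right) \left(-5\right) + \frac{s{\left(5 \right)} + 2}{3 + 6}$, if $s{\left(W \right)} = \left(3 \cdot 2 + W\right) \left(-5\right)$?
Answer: $\frac{487}{9} \approx 54.111$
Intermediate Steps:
$s{\left(W \right)} = -30 - 5 W$ ($s{\left(W \right)} = \left(6 + W\right) \left(-5\right) = -30 - 5 W$)
$\left(-12\right) \left(-5\right) + \frac{s{\left(5 \right)} + 2}{3 + 6} = \left(-12\right) \left(-5\right) + \frac{\left(-30 - 25\right) + 2}{3 + 6} = 60 + \frac{\left(-30 - 25\right) + 2}{9} = 60 + \left(-55 + 2\right) \frac{1}{9} = 60 - \frac{53}{9} = \frac{487}{9}$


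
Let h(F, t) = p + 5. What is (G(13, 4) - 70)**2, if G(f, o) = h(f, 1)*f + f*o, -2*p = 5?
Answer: 841/4 ≈ 210.25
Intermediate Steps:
p = -5/2 (p = -1/2*5 = -5/2 ≈ -2.5000)
h(F, t) = 5/2 (h(F, t) = -5/2 + 5 = 5/2)
G(f, o) = 5*f/2 + f*o
(G(13, 4) - 70)**2 = ((1/2)*13*(5 + 2*4) - 70)**2 = ((1/2)*13*(5 + 8) - 70)**2 = ((1/2)*13*13 - 70)**2 = (169/2 - 70)**2 = (29/2)**2 = 841/4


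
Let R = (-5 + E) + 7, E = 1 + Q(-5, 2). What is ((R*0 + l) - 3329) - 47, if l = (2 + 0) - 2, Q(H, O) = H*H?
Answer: -3376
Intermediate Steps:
Q(H, O) = H²
E = 26 (E = 1 + (-5)² = 1 + 25 = 26)
l = 0 (l = 2 - 2 = 0)
R = 28 (R = (-5 + 26) + 7 = 21 + 7 = 28)
((R*0 + l) - 3329) - 47 = ((28*0 + 0) - 3329) - 47 = ((0 + 0) - 3329) - 47 = (0 - 3329) - 47 = -3329 - 47 = -3376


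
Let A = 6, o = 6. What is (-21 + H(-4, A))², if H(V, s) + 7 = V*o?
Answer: 2704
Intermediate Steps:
H(V, s) = -7 + 6*V (H(V, s) = -7 + V*6 = -7 + 6*V)
(-21 + H(-4, A))² = (-21 + (-7 + 6*(-4)))² = (-21 + (-7 - 24))² = (-21 - 31)² = (-52)² = 2704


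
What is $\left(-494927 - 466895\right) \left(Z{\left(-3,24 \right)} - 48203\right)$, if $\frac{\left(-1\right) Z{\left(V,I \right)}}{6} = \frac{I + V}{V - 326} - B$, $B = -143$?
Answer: $\frac{2217816296878}{47} \approx 4.7188 \cdot 10^{10}$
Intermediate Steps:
$Z{\left(V,I \right)} = -858 - \frac{6 \left(I + V\right)}{-326 + V}$ ($Z{\left(V,I \right)} = - 6 \left(\frac{I + V}{V - 326} - -143\right) = - 6 \left(\frac{I + V}{-326 + V} + 143\right) = - 6 \left(143 + \frac{I + V}{-326 + V}\right) = -858 - \frac{6 \left(I + V\right)}{-326 + V}$)
$\left(-494927 - 466895\right) \left(Z{\left(-3,24 \right)} - 48203\right) = \left(-494927 - 466895\right) \left(\frac{6 \left(46618 - 24 - -432\right)}{-326 - 3} - 48203\right) = - 961822 \left(\frac{6 \left(46618 - 24 + 432\right)}{-329} - 48203\right) = - 961822 \left(6 \left(- \frac{1}{329}\right) 47026 - 48203\right) = - 961822 \left(- \frac{40308}{47} - 48203\right) = \left(-961822\right) \left(- \frac{2305849}{47}\right) = \frac{2217816296878}{47}$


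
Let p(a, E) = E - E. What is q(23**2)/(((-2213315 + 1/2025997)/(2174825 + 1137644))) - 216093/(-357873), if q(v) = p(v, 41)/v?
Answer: 72031/119291 ≈ 0.60383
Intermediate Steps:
p(a, E) = 0
q(v) = 0 (q(v) = 0/v = 0)
q(23**2)/(((-2213315 + 1/2025997)/(2174825 + 1137644))) - 216093/(-357873) = 0/(((-2213315 + 1/2025997)/(2174825 + 1137644))) - 216093/(-357873) = 0/(((-2213315 + 1/2025997)/3312469)) - 216093*(-1/357873) = 0/((-4484169550054/2025997*1/3312469)) + 72031/119291 = 0/(-4484169550054/6711052256593) + 72031/119291 = 0*(-6711052256593/4484169550054) + 72031/119291 = 0 + 72031/119291 = 72031/119291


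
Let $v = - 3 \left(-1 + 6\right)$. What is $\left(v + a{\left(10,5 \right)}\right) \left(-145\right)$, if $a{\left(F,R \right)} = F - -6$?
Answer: $-145$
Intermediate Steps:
$a{\left(F,R \right)} = 6 + F$ ($a{\left(F,R \right)} = F + 6 = 6 + F$)
$v = -15$ ($v = \left(-3\right) 5 = -15$)
$\left(v + a{\left(10,5 \right)}\right) \left(-145\right) = \left(-15 + \left(6 + 10\right)\right) \left(-145\right) = \left(-15 + 16\right) \left(-145\right) = 1 \left(-145\right) = -145$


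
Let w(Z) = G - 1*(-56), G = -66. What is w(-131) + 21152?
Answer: 21142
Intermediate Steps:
w(Z) = -10 (w(Z) = -66 - 1*(-56) = -66 + 56 = -10)
w(-131) + 21152 = -10 + 21152 = 21142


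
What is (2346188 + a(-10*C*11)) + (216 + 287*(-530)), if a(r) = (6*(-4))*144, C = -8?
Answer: 2190838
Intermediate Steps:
a(r) = -3456 (a(r) = -24*144 = -3456)
(2346188 + a(-10*C*11)) + (216 + 287*(-530)) = (2346188 - 3456) + (216 + 287*(-530)) = 2342732 + (216 - 152110) = 2342732 - 151894 = 2190838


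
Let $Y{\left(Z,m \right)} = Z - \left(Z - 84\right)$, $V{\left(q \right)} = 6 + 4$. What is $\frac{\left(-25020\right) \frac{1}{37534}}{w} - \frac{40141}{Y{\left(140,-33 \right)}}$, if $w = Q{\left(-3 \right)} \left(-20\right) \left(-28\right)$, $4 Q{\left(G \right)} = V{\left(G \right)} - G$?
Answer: $- \frac{9793247417}{20493564} \approx -477.87$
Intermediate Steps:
$V{\left(q \right)} = 10$
$Q{\left(G \right)} = \frac{5}{2} - \frac{G}{4}$ ($Q{\left(G \right)} = \frac{10 - G}{4} = \frac{5}{2} - \frac{G}{4}$)
$Y{\left(Z,m \right)} = 84$ ($Y{\left(Z,m \right)} = Z - \left(-84 + Z\right) = 84$)
$w = 1820$ ($w = \left(\frac{5}{2} - - \frac{3}{4}\right) \left(-20\right) \left(-28\right) = \left(\frac{5}{2} + \frac{3}{4}\right) \left(-20\right) \left(-28\right) = \frac{13}{4} \left(-20\right) \left(-28\right) = \left(-65\right) \left(-28\right) = 1820$)
$\frac{\left(-25020\right) \frac{1}{37534}}{w} - \frac{40141}{Y{\left(140,-33 \right)}} = \frac{\left(-25020\right) \frac{1}{37534}}{1820} - \frac{40141}{84} = \left(-25020\right) \frac{1}{37534} \cdot \frac{1}{1820} - \frac{40141}{84} = \left(- \frac{12510}{18767}\right) \frac{1}{1820} - \frac{40141}{84} = - \frac{1251}{3415594} - \frac{40141}{84} = - \frac{9793247417}{20493564}$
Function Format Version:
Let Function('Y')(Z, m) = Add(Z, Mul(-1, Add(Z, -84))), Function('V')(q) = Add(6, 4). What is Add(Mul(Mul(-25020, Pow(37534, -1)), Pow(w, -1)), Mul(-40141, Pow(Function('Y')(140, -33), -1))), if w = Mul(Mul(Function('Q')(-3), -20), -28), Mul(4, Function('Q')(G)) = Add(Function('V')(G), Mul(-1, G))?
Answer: Rational(-9793247417, 20493564) ≈ -477.87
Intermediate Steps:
Function('V')(q) = 10
Function('Q')(G) = Add(Rational(5, 2), Mul(Rational(-1, 4), G)) (Function('Q')(G) = Mul(Rational(1, 4), Add(10, Mul(-1, G))) = Add(Rational(5, 2), Mul(Rational(-1, 4), G)))
Function('Y')(Z, m) = 84 (Function('Y')(Z, m) = Add(Z, Mul(-1, Add(-84, Z))) = Add(Z, Add(84, Mul(-1, Z))) = 84)
w = 1820 (w = Mul(Mul(Add(Rational(5, 2), Mul(Rational(-1, 4), -3)), -20), -28) = Mul(Mul(Add(Rational(5, 2), Rational(3, 4)), -20), -28) = Mul(Mul(Rational(13, 4), -20), -28) = Mul(-65, -28) = 1820)
Add(Mul(Mul(-25020, Pow(37534, -1)), Pow(w, -1)), Mul(-40141, Pow(Function('Y')(140, -33), -1))) = Add(Mul(Mul(-25020, Pow(37534, -1)), Pow(1820, -1)), Mul(-40141, Pow(84, -1))) = Add(Mul(Mul(-25020, Rational(1, 37534)), Rational(1, 1820)), Mul(-40141, Rational(1, 84))) = Add(Mul(Rational(-12510, 18767), Rational(1, 1820)), Rational(-40141, 84)) = Add(Rational(-1251, 3415594), Rational(-40141, 84)) = Rational(-9793247417, 20493564)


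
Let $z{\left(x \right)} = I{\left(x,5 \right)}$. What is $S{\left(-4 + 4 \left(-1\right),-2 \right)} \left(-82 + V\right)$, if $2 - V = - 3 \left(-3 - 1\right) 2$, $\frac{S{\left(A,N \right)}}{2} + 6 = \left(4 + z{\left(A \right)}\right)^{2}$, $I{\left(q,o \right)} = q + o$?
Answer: $1040$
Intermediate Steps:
$I{\left(q,o \right)} = o + q$
$z{\left(x \right)} = 5 + x$
$S{\left(A,N \right)} = -12 + 2 \left(9 + A\right)^{2}$ ($S{\left(A,N \right)} = -12 + 2 \left(4 + \left(5 + A\right)\right)^{2} = -12 + 2 \left(9 + A\right)^{2}$)
$V = -22$ ($V = 2 - - 3 \left(-3 - 1\right) 2 = 2 - \left(-3\right) \left(-4\right) 2 = 2 - 12 \cdot 2 = 2 - 24 = -22$)
$S{\left(-4 + 4 \left(-1\right),-2 \right)} \left(-82 + V\right) = \left(-12 + 2 \left(9 + \left(-4 + 4 \left(-1\right)\right)\right)^{2}\right) \left(-82 - 22\right) = \left(-12 + 2 \left(9 - 8\right)^{2}\right) \left(-104\right) = \left(-12 + 2 \cdot 1^{2}\right) \left(-104\right) = \left(-12 + 2 \cdot 1\right) \left(-104\right) = \left(-12 + 2\right) \left(-104\right) = \left(-10\right) \left(-104\right) = 1040$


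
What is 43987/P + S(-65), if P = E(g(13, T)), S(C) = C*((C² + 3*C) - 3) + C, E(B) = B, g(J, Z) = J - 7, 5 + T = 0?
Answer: -1526933/6 ≈ -2.5449e+5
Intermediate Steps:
T = -5 (T = -5 + 0 = -5)
g(J, Z) = -7 + J
S(C) = C + C*(-3 + C² + 3*C) (S(C) = C*(-3 + C² + 3*C) + C = C + C*(-3 + C² + 3*C))
P = 6 (P = -7 + 13 = 6)
43987/P + S(-65) = 43987/6 - 65*(-2 + (-65)² + 3*(-65)) = 43987*(⅙) - 65*(-2 + 4225 - 195) = 43987/6 - 65*4028 = 43987/6 - 261820 = -1526933/6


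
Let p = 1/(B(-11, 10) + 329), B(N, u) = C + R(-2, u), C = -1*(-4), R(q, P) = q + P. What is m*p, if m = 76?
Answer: 76/341 ≈ 0.22287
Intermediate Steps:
R(q, P) = P + q
C = 4
B(N, u) = 2 + u (B(N, u) = 4 + (u - 2) = 4 + (-2 + u) = 2 + u)
p = 1/341 (p = 1/((2 + 10) + 329) = 1/(12 + 329) = 1/341 ≈ 0.0029326)
m*p = 76*(1/341) = 76/341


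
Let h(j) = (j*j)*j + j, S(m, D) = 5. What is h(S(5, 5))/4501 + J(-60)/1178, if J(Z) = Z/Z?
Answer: 157641/5302178 ≈ 0.029731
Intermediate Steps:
J(Z) = 1
h(j) = j + j³ (h(j) = j²*j + j = j³ + j = j + j³)
h(S(5, 5))/4501 + J(-60)/1178 = (5 + 5³)/4501 + 1/1178 = (5 + 125)*(1/4501) + 1*(1/1178) = 130*(1/4501) + 1/1178 = 130/4501 + 1/1178 = 157641/5302178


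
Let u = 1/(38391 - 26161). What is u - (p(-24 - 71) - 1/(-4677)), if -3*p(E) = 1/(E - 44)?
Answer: -6705479/2650253230 ≈ -0.0025301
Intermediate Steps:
p(E) = -1/(3*(-44 + E)) (p(E) = -1/(3*(E - 44)) = -1/(3*(-44 + E)))
u = 1/12230 ≈ 8.1766e-5
u - (p(-24 - 71) - 1/(-4677)) = 1/12230 - (-1/(-132 + 3*(-24 - 71)) - 1/(-4677)) = 1/12230 - (-1/(-132 + 3*(-95)) - 1*(-1/4677)) = 1/12230 - (-1/(-132 - 285) + 1/4677) = 1/12230 - (-1/(-417) + 1/4677) = 1/12230 - (-1*(-1/417) + 1/4677) = 1/12230 - (1/417 + 1/4677) = 1/12230 - 1*566/216701 = 1/12230 - 566/216701 = -6705479/2650253230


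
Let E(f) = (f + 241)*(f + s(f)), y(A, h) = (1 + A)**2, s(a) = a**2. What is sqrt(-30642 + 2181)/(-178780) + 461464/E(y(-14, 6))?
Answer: 115366/2944825 - I*sqrt(28461)/178780 ≈ 0.039176 - 0.00094364*I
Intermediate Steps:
E(f) = (241 + f)*(f + f**2) (E(f) = (f + 241)*(f + f**2) = (241 + f)*(f + f**2))
sqrt(-30642 + 2181)/(-178780) + 461464/E(y(-14, 6)) = sqrt(-30642 + 2181)/(-178780) + 461464/(((1 - 14)**2*(241 + ((1 - 14)**2)**2 + 242*(1 - 14)**2))) = sqrt(-28461)*(-1/178780) + 461464/(((-13)**2*(241 + ((-13)**2)**2 + 242*(-13)**2))) = (I*sqrt(28461))*(-1/178780) + 461464/((169*(241 + 169**2 + 242*169))) = -I*sqrt(28461)/178780 + 461464/((169*(241 + 28561 + 40898))) = -I*sqrt(28461)/178780 + 461464/((169*69700)) = -I*sqrt(28461)/178780 + 461464/11779300 = -I*sqrt(28461)/178780 + 461464*(1/11779300) = -I*sqrt(28461)/178780 + 115366/2944825 = 115366/2944825 - I*sqrt(28461)/178780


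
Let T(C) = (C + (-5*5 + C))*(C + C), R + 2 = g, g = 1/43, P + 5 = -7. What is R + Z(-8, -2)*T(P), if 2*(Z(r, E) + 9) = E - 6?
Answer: -657469/43 ≈ -15290.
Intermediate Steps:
Z(r, E) = -12 + E/2 (Z(r, E) = -9 + (E - 6)/2 = -9 + (-6 + E)/2 = -9 + (-3 + E/2) = -12 + E/2)
P = -12 (P = -5 - 7 = -12)
g = 1/43 ≈ 0.023256
R = -85/43 (R = -2 + 1/43 = -85/43 ≈ -1.9767)
T(C) = 2*C*(-25 + 2*C) (T(C) = (C + (-25 + C))*(2*C) = (-25 + 2*C)*(2*C) = 2*C*(-25 + 2*C))
R + Z(-8, -2)*T(P) = -85/43 + (-12 + (½)*(-2))*(2*(-12)*(-25 + 2*(-12))) = -85/43 + (-12 - 1)*(2*(-12)*(-25 - 24)) = -85/43 - 26*(-12)*(-49) = -85/43 - 13*1176 = -85/43 - 15288 = -657469/43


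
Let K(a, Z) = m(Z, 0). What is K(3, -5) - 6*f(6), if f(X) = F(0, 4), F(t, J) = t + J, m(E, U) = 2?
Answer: -22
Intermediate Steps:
K(a, Z) = 2
F(t, J) = J + t
f(X) = 4 (f(X) = 4 + 0 = 4)
K(3, -5) - 6*f(6) = 2 - 6*4 = 2 - 24 = -22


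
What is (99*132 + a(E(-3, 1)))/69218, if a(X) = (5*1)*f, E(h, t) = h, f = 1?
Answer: 13073/69218 ≈ 0.18887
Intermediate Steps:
a(X) = 5 (a(X) = (5*1)*1 = 5*1 = 5)
(99*132 + a(E(-3, 1)))/69218 = (99*132 + 5)/69218 = (13068 + 5)*(1/69218) = 13073*(1/69218) = 13073/69218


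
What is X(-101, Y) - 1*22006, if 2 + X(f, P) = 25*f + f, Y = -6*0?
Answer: -24634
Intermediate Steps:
Y = 0
X(f, P) = -2 + 26*f (X(f, P) = -2 + (25*f + f) = -2 + 26*f)
X(-101, Y) - 1*22006 = (-2 + 26*(-101)) - 1*22006 = (-2 - 2626) - 22006 = -2628 - 22006 = -24634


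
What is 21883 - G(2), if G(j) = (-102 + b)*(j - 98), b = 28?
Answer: 14779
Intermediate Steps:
G(j) = 7252 - 74*j (G(j) = (-102 + 28)*(j - 98) = -74*(-98 + j) = 7252 - 74*j)
21883 - G(2) = 21883 - (7252 - 74*2) = 21883 - (7252 - 148) = 21883 - 1*7104 = 21883 - 7104 = 14779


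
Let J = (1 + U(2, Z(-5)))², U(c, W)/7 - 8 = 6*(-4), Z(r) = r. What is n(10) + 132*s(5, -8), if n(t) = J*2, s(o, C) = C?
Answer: 23586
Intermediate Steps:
U(c, W) = -112 (U(c, W) = 56 + 7*(6*(-4)) = 56 + 7*(-24) = 56 - 168 = -112)
J = 12321 (J = (1 - 112)² = (-111)² = 12321)
n(t) = 24642 (n(t) = 12321*2 = 24642)
n(10) + 132*s(5, -8) = 24642 + 132*(-8) = 24642 - 1056 = 23586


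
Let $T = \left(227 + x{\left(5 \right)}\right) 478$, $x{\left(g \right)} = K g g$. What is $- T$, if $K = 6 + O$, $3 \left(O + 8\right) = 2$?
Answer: $- \frac{277718}{3} \approx -92573.0$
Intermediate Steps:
$O = - \frac{22}{3}$ ($O = -8 + \frac{1}{3} \cdot 2 = -8 + \frac{2}{3} = - \frac{22}{3} \approx -7.3333$)
$K = - \frac{4}{3}$ ($K = 6 - \frac{22}{3} = - \frac{4}{3} \approx -1.3333$)
$x{\left(g \right)} = - \frac{4 g^{2}}{3}$ ($x{\left(g \right)} = - \frac{4 g}{3} g = - \frac{4 g^{2}}{3}$)
$T = \frac{277718}{3}$ ($T = \left(227 - \frac{4 \cdot 5^{2}}{3}\right) 478 = \left(227 - \frac{100}{3}\right) 478 = \frac{581}{3} \cdot 478 = \frac{277718}{3} \approx 92573.0$)
$- T = \left(-1\right) \frac{277718}{3} = - \frac{277718}{3}$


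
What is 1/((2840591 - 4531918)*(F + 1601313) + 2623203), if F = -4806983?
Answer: 1/5421838847293 ≈ 1.8444e-13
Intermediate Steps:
1/((2840591 - 4531918)*(F + 1601313) + 2623203) = 1/((2840591 - 4531918)*(-4806983 + 1601313) + 2623203) = 1/(-1691327*(-3205670) + 2623203) = 1/(5421836224090 + 2623203) = 1/5421838847293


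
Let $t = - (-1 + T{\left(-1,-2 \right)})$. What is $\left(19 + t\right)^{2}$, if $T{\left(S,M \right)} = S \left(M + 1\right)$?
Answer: $361$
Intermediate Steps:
$T{\left(S,M \right)} = S \left(1 + M\right)$
$t = 0$ ($t = - (-1 - \left(1 - 2\right)) = - (-1 - -1) = - (-1 + 1) = \left(-1\right) 0 = 0$)
$\left(19 + t\right)^{2} = \left(19 + 0\right)^{2} = 19^{2} = 361$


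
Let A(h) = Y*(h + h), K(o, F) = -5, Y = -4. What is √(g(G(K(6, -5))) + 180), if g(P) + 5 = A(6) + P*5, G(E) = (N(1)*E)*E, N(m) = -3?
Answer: 2*I*√62 ≈ 15.748*I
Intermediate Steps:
A(h) = -8*h (A(h) = -4*(h + h) = -8*h)
G(E) = -3*E² (G(E) = (-3*E)*E = -3*E²)
g(P) = -53 + 5*P (g(P) = -5 + (-8*6 + P*5) = -5 + (-48 + 5*P) = -53 + 5*P)
√(g(G(K(6, -5))) + 180) = √((-53 + 5*(-3*(-5)²)) + 180) = √((-53 + 5*(-3*25)) + 180) = √((-53 + 5*(-75)) + 180) = √((-53 - 375) + 180) = √(-428 + 180) = √(-248) = 2*I*√62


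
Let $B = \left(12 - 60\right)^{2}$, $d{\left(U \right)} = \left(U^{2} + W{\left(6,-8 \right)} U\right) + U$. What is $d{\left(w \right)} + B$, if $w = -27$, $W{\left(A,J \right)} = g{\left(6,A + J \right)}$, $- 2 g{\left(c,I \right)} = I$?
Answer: $2979$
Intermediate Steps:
$g{\left(c,I \right)} = - \frac{I}{2}$
$W{\left(A,J \right)} = - \frac{A}{2} - \frac{J}{2}$ ($W{\left(A,J \right)} = - \frac{A + J}{2} = - \frac{A}{2} - \frac{J}{2}$)
$d{\left(U \right)} = U^{2} + 2 U$ ($d{\left(U \right)} = \left(U^{2} + \left(\left(- \frac{1}{2}\right) 6 - -4\right) U\right) + U = \left(U^{2} + \left(-3 + 4\right) U\right) + U = \left(U^{2} + 1 U\right) + U = \left(U^{2} + U\right) + U = \left(U + U^{2}\right) + U = U^{2} + 2 U$)
$B = 2304$ ($B = \left(-48\right)^{2} = 2304$)
$d{\left(w \right)} + B = - 27 \left(2 - 27\right) + 2304 = \left(-27\right) \left(-25\right) + 2304 = 675 + 2304 = 2979$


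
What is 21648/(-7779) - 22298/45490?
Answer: -193037277/58977785 ≈ -3.2731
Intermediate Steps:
21648/(-7779) - 22298/45490 = 21648*(-1/7779) - 22298*1/45490 = -7216/2593 - 11149/22745 = -193037277/58977785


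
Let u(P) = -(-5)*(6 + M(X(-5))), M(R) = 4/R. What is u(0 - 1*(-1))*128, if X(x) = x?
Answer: 3328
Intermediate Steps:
u(P) = 26 (u(P) = -(-5)*(6 + 4/(-5)) = -(-5)*(6 + 4*(-1/5)) = -(-5)*(6 - 4/5) = -(-5)*26/5 = -1*(-26) = 26)
u(0 - 1*(-1))*128 = 26*128 = 3328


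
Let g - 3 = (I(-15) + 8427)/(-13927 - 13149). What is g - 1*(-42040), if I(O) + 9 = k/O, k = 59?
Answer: 17075217809/406140 ≈ 42043.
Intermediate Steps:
I(O) = -9 + 59/O
g = 1092209/406140 (g = 3 + ((-9 + 59/(-15)) + 8427)/(-13927 - 13149) = 3 + ((-9 + 59*(-1/15)) + 8427)/(-27076) = 3 + ((-9 - 59/15) + 8427)*(-1/27076) = 3 + (-194/15 + 8427)*(-1/27076) = 3 + (126211/15)*(-1/27076) = 3 - 126211/406140 = 1092209/406140 ≈ 2.6892)
g - 1*(-42040) = 1092209/406140 - 1*(-42040) = 1092209/406140 + 42040 = 17075217809/406140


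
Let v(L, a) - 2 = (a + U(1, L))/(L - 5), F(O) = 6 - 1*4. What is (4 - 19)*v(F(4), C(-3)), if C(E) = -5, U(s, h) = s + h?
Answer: -40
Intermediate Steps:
U(s, h) = h + s
F(O) = 2 (F(O) = 6 - 4 = 2)
v(L, a) = 2 + (1 + L + a)/(-5 + L) (v(L, a) = 2 + (a + (L + 1))/(L - 5) = 2 + (a + (1 + L))/(-5 + L) = 2 + (1 + L + a)/(-5 + L))
(4 - 19)*v(F(4), C(-3)) = (4 - 19)*((-9 - 5 + 3*2)/(-5 + 2)) = -15*(-9 - 5 + 6)/(-3) = -(-5)*(-8) = -15*8/3 = -40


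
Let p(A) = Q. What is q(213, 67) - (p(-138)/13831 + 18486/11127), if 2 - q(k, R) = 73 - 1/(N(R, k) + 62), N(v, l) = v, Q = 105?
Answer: -480842353925/6617594091 ≈ -72.661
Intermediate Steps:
p(A) = 105
q(k, R) = -71 + 1/(62 + R) (q(k, R) = 2 - (73 - 1/(R + 62)) = 2 - (73 - 1/(62 + R)) = 2 + (-73 + 1/(62 + R)) = -71 + 1/(62 + R))
q(213, 67) - (p(-138)/13831 + 18486/11127) = (-4401 - 71*67)/(62 + 67) - (105/13831 + 18486/11127) = (-4401 - 4757)/129 - (105*(1/13831) + 18486*(1/11127)) = (1/129)*(-9158) - (105/13831 + 6162/3709) = -9158/129 - 1*85616067/51299179 = -9158/129 - 85616067/51299179 = -480842353925/6617594091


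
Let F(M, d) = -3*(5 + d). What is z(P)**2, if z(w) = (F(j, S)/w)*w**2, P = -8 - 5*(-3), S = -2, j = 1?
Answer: 3969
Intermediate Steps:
P = 7 (P = -8 - 1*(-15) = -8 + 15 = 7)
F(M, d) = -15 - 3*d
z(w) = -9*w (z(w) = ((-15 - 3*(-2))/w)*w**2 = ((-15 + 6)/w)*w**2 = (-9/w)*w**2 = -9*w)
z(P)**2 = (-9*7)**2 = (-63)**2 = 3969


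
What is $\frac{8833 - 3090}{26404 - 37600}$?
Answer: $- \frac{5743}{11196} \approx -0.51295$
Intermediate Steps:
$\frac{8833 - 3090}{26404 - 37600} = \frac{5743}{-11196} = 5743 \left(- \frac{1}{11196}\right) = - \frac{5743}{11196}$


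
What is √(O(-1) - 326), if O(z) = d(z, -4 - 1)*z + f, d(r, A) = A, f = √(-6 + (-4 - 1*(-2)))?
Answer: √(-321 + 2*I*√2) ≈ 0.07893 + 17.917*I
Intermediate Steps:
f = 2*I*√2 (f = √(-6 + (-4 + 2)) = √(-6 - 2) = √(-8) = 2*I*√2 ≈ 2.8284*I)
O(z) = -5*z + 2*I*√2 (O(z) = (-4 - 1)*z + 2*I*√2 = -5*z + 2*I*√2)
√(O(-1) - 326) = √((-5*(-1) + 2*I*√2) - 326) = √((5 + 2*I*√2) - 326) = √(-321 + 2*I*√2)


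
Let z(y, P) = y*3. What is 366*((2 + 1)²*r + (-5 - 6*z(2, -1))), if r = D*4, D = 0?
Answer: -15006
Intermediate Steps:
z(y, P) = 3*y
r = 0 (r = 0*4 = 0)
366*((2 + 1)²*r + (-5 - 6*z(2, -1))) = 366*((2 + 1)²*0 + (-5 - 18*2)) = 366*(3²*0 + (-5 - 6*6)) = 366*(9*0 + (-5 - 36)) = 366*(0 - 41) = 366*(-41) = -15006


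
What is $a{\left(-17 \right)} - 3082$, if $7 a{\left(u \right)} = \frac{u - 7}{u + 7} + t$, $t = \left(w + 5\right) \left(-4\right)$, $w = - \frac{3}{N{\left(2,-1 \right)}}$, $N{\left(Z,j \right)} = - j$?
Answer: $- \frac{15414}{5} \approx -3082.8$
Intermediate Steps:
$w = -3$ ($w = - \frac{3}{\left(-1\right) \left(-1\right)} = - \frac{3}{1} = \left(-3\right) 1 = -3$)
$t = -8$ ($t = \left(-3 + 5\right) \left(-4\right) = 2 \left(-4\right) = -8$)
$a{\left(u \right)} = - \frac{8}{7} + \frac{-7 + u}{7 \left(7 + u\right)}$ ($a{\left(u \right)} = \frac{\frac{u - 7}{u + 7} - 8}{7} = \frac{\frac{-7 + u}{7 + u} - 8}{7} = \frac{-8 + \frac{-7 + u}{7 + u}}{7} = - \frac{8}{7} + \frac{-7 + u}{7 \left(7 + u\right)}$)
$a{\left(-17 \right)} - 3082 = \frac{-9 - -17}{7 - 17} - 3082 = \frac{-9 + 17}{-10} - 3082 = \left(- \frac{1}{10}\right) 8 - 3082 = - \frac{4}{5} - 3082 = - \frac{15414}{5}$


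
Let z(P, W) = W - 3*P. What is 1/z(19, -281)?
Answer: -1/338 ≈ -0.0029586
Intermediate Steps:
1/z(19, -281) = 1/(-281 - 3*19) = 1/(-281 - 57) = 1/(-338) = -1/338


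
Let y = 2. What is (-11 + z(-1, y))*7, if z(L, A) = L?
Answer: -84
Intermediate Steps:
(-11 + z(-1, y))*7 = (-11 - 1)*7 = -12*7 = -84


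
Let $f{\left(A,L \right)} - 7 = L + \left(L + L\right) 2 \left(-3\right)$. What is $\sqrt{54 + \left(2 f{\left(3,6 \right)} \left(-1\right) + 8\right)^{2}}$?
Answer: $3 \sqrt{1770} \approx 126.21$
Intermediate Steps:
$f{\left(A,L \right)} = 7 - 11 L$ ($f{\left(A,L \right)} = 7 + \left(L + \left(L + L\right) 2 \left(-3\right)\right) = 7 + \left(L + 2 L 2 \left(-3\right)\right) = 7 + \left(L + 4 L \left(-3\right)\right) = 7 + \left(L - 12 L\right) = 7 - 11 L$)
$\sqrt{54 + \left(2 f{\left(3,6 \right)} \left(-1\right) + 8\right)^{2}} = \sqrt{54 + \left(2 \left(7 - 66\right) \left(-1\right) + 8\right)^{2}} = \sqrt{54 + \left(2 \left(-59\right) \left(-1\right) + 8\right)^{2}} = \sqrt{54 + \left(\left(-118\right) \left(-1\right) + 8\right)^{2}} = \sqrt{54 + \left(118 + 8\right)^{2}} = \sqrt{54 + 126^{2}} = \sqrt{54 + 15876} = \sqrt{15930} = 3 \sqrt{1770}$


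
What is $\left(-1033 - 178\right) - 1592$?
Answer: $-2803$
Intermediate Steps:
$\left(-1033 - 178\right) - 1592 = -1211 - 1592 = -2803$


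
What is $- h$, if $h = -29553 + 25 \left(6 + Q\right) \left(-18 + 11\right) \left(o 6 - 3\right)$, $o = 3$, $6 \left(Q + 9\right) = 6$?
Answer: $24303$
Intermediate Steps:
$Q = -8$ ($Q = -9 + \frac{1}{6} \cdot 6 = -9 + 1 = -8$)
$h = -24303$ ($h = -29553 + 25 \left(6 - 8\right) \left(-18 + 11\right) \left(3 \cdot 6 - 3\right) = -29553 + 25 \left(\left(-2\right) \left(-7\right)\right) \left(18 - 3\right) = -29553 + 25 \cdot 14 \cdot 15 = -29553 + 350 \cdot 15 = -29553 + 5250 = -24303$)
$- h = \left(-1\right) \left(-24303\right) = 24303$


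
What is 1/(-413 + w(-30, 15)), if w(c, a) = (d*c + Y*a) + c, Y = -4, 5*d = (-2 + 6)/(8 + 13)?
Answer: -7/3529 ≈ -0.0019836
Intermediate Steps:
d = 4/105 (d = ((-2 + 6)/(8 + 13))/5 = (4/21)/5 = (4*(1/21))/5 = (1/5)*(4/21) = 4/105 ≈ 0.038095)
w(c, a) = -4*a + 109*c/105 (w(c, a) = (4*c/105 - 4*a) + c = (-4*a + 4*c/105) + c = -4*a + 109*c/105)
1/(-413 + w(-30, 15)) = 1/(-413 + (-4*15 + (109/105)*(-30))) = 1/(-413 + (-60 - 218/7)) = 1/(-413 - 638/7) = 1/(-3529/7) = -7/3529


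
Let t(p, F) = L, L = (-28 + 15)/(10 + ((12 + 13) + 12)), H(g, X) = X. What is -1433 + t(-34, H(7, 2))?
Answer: -67364/47 ≈ -1433.3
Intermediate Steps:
L = -13/47 (L = -13/(10 + (25 + 12)) = -13/(10 + 37) = -13/47 ≈ -0.27660)
t(p, F) = -13/47
-1433 + t(-34, H(7, 2)) = -1433 - 13/47 = -67364/47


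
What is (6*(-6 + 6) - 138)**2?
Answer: 19044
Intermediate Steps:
(6*(-6 + 6) - 138)**2 = (6*0 - 138)**2 = (0 - 138)**2 = (-138)**2 = 19044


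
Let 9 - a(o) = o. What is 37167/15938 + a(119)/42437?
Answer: 121192523/52027762 ≈ 2.3294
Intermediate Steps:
a(o) = 9 - o
37167/15938 + a(119)/42437 = 37167/15938 + (9 - 1*119)/42437 = 37167*(1/15938) + (9 - 119)*(1/42437) = 2859/1226 - 110*1/42437 = 2859/1226 - 110/42437 = 121192523/52027762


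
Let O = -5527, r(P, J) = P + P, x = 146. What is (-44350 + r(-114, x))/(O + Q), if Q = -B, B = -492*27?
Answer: -44578/7757 ≈ -5.7468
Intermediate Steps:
B = -13284
r(P, J) = 2*P
Q = 13284 (Q = -1*(-13284) = 13284)
(-44350 + r(-114, x))/(O + Q) = (-44350 + 2*(-114))/(-5527 + 13284) = (-44350 - 228)/7757 = -44578*1/7757 = -44578/7757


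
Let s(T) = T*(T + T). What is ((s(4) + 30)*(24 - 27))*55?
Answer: -10230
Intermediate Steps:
s(T) = 2*T**2 (s(T) = T*(2*T) = 2*T**2)
((s(4) + 30)*(24 - 27))*55 = ((2*4**2 + 30)*(24 - 27))*55 = ((2*16 + 30)*(-3))*55 = ((32 + 30)*(-3))*55 = (62*(-3))*55 = -186*55 = -10230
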